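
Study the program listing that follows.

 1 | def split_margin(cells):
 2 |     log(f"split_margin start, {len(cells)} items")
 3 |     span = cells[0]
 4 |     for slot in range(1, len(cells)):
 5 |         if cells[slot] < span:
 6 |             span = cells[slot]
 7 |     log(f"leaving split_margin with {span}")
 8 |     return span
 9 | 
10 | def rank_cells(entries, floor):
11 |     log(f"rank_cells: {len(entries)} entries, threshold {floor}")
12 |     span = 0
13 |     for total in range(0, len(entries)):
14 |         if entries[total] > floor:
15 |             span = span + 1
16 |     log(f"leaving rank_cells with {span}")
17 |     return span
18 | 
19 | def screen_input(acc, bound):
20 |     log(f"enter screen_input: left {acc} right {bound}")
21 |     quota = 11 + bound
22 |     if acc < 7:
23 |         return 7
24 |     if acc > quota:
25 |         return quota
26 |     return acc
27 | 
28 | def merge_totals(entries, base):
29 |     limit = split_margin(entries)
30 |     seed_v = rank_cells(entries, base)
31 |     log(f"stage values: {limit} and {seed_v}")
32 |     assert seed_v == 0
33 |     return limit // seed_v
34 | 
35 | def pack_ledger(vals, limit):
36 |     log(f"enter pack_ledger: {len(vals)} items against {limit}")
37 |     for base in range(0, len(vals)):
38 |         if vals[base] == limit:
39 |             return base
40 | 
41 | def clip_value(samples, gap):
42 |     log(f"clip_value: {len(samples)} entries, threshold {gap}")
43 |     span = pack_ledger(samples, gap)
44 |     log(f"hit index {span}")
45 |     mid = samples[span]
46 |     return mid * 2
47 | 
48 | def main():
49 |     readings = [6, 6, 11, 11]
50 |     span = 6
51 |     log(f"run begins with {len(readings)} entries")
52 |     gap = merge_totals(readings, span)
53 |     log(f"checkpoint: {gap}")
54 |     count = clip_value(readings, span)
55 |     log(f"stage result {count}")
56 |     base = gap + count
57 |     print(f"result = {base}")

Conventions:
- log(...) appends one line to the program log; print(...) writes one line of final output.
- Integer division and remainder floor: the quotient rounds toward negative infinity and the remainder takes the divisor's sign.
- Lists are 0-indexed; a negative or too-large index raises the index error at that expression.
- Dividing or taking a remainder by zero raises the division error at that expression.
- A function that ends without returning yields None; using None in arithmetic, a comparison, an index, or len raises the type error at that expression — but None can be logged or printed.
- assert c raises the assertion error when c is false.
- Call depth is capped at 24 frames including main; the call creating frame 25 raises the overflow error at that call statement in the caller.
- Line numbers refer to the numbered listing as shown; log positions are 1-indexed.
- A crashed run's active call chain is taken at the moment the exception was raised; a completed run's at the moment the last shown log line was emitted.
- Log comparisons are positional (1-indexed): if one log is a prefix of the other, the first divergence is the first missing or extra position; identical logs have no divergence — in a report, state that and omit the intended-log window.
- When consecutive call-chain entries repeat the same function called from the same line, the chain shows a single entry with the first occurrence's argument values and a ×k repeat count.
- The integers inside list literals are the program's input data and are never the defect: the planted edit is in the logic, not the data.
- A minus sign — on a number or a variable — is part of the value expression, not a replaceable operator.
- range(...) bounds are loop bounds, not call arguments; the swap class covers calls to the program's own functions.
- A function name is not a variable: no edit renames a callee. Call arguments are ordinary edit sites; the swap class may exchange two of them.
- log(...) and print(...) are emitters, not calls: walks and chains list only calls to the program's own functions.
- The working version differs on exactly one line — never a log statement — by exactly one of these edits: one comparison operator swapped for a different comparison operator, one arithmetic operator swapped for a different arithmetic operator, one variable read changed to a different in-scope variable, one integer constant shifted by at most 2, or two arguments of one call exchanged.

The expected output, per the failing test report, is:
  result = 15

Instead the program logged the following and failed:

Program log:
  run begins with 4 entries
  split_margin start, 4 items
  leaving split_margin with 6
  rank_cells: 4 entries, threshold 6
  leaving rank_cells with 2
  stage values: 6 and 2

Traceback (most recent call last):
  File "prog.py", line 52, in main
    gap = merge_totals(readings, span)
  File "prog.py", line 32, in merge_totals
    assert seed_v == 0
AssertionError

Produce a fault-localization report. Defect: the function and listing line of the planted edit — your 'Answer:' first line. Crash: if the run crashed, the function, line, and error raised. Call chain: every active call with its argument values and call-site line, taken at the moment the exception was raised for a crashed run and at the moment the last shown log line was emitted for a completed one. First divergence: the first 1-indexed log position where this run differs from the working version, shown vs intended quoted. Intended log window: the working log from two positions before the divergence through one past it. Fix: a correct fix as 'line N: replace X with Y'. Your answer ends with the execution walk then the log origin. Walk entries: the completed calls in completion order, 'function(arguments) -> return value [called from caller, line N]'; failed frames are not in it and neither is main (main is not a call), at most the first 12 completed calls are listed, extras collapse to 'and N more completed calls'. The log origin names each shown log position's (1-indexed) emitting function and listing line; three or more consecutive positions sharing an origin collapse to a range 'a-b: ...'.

Answer: the defect is in merge_totals at line 32.
Key observation: After 6 matching log lines the faulty run goes silent, while the working version continues with 'checkpoint: 3'.
Crash: merge_totals, line 32, AssertionError.
Call chain: main -> merge_totals([6, 6, 11, 11], 6) (called at line 52).
First divergence: position 7 — after 6 matching lines the faulty run goes silent; intended next line 'checkpoint: 3'.
Intended log window:
  5: leaving rank_cells with 2
  6: stage values: 6 and 2
  7: checkpoint: 3
  8: clip_value: 4 entries, threshold 6
Execution walk:
  split_margin([6, 6, 11, 11]) -> 6  [called from merge_totals, line 29]
  rank_cells([6, 6, 11, 11], 6) -> 2  [called from merge_totals, line 30]
Log line origins:
  1 — main, line 51
  2 — split_margin, line 2
  3 — split_margin, line 7
  4 — rank_cells, line 11
  5 — rank_cells, line 16
  6 — merge_totals, line 31
A correct fix: line 32: replace `==` with `>`.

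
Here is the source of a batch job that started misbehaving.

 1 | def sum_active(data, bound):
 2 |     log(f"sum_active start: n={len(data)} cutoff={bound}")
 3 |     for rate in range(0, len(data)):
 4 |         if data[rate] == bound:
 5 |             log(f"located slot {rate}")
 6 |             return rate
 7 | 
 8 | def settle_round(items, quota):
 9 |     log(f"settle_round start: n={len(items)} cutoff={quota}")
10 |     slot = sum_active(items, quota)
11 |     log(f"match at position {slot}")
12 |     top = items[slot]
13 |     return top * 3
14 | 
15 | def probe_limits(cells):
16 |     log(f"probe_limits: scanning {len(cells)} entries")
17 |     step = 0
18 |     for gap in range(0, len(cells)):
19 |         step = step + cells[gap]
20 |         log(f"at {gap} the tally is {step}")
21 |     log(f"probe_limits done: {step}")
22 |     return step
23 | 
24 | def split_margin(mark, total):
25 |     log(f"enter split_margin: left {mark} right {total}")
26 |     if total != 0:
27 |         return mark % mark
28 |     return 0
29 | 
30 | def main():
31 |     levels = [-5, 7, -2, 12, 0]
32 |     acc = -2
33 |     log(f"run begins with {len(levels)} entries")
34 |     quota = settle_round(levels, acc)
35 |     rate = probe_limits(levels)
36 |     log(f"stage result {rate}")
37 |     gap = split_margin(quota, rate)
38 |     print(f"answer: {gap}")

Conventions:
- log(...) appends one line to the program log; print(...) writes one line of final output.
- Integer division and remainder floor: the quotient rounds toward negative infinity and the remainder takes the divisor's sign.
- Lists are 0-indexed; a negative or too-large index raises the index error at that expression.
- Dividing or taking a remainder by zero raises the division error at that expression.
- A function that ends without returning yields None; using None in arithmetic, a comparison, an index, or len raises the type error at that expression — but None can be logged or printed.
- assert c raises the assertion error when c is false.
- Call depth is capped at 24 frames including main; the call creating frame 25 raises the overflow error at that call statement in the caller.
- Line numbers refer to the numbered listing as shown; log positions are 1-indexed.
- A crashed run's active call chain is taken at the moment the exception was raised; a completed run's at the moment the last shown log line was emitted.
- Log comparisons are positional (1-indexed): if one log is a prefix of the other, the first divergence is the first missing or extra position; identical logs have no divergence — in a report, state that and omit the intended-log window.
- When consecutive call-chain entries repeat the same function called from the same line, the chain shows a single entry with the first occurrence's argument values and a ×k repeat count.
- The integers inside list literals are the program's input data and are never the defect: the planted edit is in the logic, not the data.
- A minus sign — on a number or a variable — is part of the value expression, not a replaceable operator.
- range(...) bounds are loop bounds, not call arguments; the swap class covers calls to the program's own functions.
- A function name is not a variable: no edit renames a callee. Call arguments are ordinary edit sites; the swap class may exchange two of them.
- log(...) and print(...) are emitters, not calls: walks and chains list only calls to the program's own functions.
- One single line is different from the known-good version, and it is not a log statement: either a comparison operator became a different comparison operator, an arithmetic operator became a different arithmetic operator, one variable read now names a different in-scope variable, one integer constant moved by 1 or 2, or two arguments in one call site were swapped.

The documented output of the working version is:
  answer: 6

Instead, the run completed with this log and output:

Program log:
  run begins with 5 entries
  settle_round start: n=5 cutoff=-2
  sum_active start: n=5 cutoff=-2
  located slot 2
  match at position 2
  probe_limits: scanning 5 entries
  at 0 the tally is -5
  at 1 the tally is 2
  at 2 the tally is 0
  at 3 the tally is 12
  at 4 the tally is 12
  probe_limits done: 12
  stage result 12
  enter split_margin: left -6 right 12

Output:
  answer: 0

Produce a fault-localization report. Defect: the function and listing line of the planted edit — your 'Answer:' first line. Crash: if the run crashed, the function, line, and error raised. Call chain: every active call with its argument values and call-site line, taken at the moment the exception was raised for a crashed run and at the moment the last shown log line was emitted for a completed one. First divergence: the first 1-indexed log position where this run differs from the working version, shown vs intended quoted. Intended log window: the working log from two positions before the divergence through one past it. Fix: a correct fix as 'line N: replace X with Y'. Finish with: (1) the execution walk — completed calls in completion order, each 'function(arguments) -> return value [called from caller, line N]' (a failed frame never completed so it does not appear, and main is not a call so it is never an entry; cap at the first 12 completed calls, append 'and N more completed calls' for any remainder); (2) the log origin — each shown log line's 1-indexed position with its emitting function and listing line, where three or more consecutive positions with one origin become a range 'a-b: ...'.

Answer: the defect is in split_margin at line 27.
Core observation: Log streams are identical — the defect surfaces only in the printed output.
Call chain: main -> split_margin(-6, 12) (called at line 37).
First divergence: there is none — every log position agrees.
Execution walk:
  sum_active([-5, 7, -2, 12, 0], -2) -> 2  [called from settle_round, line 10]
  settle_round([-5, 7, -2, 12, 0], -2) -> -6  [called from main, line 34]
  probe_limits([-5, 7, -2, 12, 0]) -> 12  [called from main, line 35]
  split_margin(-6, 12) -> 0  [called from main, line 37]
Log origin:
  1: emitted by main (line 33)
  2: emitted by settle_round (line 9)
  3: emitted by sum_active (line 2)
  4: emitted by sum_active (line 5)
  5: emitted by settle_round (line 11)
  6: emitted by probe_limits (line 16)
  7-11: emitted by probe_limits (line 20)
  12: emitted by probe_limits (line 21)
  13: emitted by main (line 36)
  14: emitted by split_margin (line 25)
A correct fix: line 27: replace `mark % mark` with `mark % total`.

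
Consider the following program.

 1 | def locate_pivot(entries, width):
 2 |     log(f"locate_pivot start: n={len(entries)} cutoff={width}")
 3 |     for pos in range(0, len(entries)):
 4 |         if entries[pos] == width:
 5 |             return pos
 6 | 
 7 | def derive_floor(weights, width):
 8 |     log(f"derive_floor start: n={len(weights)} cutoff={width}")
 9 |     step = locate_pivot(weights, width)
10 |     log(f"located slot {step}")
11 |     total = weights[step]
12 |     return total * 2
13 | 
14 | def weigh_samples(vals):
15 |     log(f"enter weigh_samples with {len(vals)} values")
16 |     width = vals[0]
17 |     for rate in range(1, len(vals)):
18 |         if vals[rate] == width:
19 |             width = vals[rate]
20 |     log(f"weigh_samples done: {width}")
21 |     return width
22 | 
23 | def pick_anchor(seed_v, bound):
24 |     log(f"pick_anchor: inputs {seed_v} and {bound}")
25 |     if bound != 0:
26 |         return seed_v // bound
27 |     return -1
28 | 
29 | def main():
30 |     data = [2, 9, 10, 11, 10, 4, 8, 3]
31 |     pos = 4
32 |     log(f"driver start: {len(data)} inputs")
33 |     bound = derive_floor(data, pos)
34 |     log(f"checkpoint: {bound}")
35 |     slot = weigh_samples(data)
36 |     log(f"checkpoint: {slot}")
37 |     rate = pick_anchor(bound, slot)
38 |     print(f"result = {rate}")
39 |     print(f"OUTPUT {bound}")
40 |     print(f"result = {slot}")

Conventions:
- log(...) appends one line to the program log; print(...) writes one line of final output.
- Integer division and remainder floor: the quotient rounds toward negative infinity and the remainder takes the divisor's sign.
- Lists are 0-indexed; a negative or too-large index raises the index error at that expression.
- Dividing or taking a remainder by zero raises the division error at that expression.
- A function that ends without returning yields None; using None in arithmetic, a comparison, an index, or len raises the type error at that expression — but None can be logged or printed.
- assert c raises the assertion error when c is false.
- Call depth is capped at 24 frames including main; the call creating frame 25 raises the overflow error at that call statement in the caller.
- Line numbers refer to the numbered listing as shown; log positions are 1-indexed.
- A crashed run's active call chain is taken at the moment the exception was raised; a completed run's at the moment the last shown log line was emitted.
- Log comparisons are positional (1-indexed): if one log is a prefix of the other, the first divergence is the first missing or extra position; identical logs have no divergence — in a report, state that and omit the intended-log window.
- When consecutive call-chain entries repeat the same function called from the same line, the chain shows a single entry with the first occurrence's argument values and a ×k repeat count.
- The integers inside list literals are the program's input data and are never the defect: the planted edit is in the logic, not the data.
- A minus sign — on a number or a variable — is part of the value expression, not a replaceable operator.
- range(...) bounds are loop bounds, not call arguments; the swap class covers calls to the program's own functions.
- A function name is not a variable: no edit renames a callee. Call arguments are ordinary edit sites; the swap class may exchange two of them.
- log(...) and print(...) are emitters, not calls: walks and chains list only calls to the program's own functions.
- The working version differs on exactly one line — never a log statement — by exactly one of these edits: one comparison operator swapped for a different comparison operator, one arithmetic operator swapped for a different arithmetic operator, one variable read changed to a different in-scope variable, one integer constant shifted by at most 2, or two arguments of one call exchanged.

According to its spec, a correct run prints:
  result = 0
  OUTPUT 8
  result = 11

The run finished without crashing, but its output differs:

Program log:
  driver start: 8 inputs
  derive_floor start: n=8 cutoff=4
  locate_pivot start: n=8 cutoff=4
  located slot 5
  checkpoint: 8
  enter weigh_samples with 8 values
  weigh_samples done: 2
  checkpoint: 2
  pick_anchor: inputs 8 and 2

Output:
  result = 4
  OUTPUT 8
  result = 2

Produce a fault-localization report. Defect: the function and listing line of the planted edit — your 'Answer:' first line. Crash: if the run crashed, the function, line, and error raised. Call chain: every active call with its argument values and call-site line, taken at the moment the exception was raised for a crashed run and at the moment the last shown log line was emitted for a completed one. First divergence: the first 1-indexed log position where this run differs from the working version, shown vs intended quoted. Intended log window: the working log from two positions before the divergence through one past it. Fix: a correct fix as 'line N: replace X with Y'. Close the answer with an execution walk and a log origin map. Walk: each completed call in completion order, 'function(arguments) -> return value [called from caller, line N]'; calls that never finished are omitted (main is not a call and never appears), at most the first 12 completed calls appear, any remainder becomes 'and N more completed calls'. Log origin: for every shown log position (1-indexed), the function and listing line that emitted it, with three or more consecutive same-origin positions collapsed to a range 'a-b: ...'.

Answer: the defect is in weigh_samples at line 18.
Core observation: At log position 7 the runs split — shown 'weigh_samples done: 2', but the working version logs 'weigh_samples done: 11'.
Call chain: main -> pick_anchor(8, 2) (called at line 37).
First divergence: position 7 — shown 'weigh_samples done: 2', intended 'weigh_samples done: 11'.
Intended log window:
  5: checkpoint: 8
  6: enter weigh_samples with 8 values
  7: weigh_samples done: 11
  8: checkpoint: 11
Execution walk:
  locate_pivot([2, 9, 10, 11, 10, 4, 8, 3], 4) -> 5  [called from derive_floor, line 9]
  derive_floor([2, 9, 10, 11, 10, 4, 8, 3], 4) -> 8  [called from main, line 33]
  weigh_samples([2, 9, 10, 11, 10, 4, 8, 3]) -> 2  [called from main, line 35]
  pick_anchor(8, 2) -> 4  [called from main, line 37]
Log origin:
  1: emitted by main (line 32)
  2: emitted by derive_floor (line 8)
  3: emitted by locate_pivot (line 2)
  4: emitted by derive_floor (line 10)
  5: emitted by main (line 34)
  6: emitted by weigh_samples (line 15)
  7: emitted by weigh_samples (line 20)
  8: emitted by main (line 36)
  9: emitted by pick_anchor (line 24)
A correct fix: line 18: replace `==` with `>`.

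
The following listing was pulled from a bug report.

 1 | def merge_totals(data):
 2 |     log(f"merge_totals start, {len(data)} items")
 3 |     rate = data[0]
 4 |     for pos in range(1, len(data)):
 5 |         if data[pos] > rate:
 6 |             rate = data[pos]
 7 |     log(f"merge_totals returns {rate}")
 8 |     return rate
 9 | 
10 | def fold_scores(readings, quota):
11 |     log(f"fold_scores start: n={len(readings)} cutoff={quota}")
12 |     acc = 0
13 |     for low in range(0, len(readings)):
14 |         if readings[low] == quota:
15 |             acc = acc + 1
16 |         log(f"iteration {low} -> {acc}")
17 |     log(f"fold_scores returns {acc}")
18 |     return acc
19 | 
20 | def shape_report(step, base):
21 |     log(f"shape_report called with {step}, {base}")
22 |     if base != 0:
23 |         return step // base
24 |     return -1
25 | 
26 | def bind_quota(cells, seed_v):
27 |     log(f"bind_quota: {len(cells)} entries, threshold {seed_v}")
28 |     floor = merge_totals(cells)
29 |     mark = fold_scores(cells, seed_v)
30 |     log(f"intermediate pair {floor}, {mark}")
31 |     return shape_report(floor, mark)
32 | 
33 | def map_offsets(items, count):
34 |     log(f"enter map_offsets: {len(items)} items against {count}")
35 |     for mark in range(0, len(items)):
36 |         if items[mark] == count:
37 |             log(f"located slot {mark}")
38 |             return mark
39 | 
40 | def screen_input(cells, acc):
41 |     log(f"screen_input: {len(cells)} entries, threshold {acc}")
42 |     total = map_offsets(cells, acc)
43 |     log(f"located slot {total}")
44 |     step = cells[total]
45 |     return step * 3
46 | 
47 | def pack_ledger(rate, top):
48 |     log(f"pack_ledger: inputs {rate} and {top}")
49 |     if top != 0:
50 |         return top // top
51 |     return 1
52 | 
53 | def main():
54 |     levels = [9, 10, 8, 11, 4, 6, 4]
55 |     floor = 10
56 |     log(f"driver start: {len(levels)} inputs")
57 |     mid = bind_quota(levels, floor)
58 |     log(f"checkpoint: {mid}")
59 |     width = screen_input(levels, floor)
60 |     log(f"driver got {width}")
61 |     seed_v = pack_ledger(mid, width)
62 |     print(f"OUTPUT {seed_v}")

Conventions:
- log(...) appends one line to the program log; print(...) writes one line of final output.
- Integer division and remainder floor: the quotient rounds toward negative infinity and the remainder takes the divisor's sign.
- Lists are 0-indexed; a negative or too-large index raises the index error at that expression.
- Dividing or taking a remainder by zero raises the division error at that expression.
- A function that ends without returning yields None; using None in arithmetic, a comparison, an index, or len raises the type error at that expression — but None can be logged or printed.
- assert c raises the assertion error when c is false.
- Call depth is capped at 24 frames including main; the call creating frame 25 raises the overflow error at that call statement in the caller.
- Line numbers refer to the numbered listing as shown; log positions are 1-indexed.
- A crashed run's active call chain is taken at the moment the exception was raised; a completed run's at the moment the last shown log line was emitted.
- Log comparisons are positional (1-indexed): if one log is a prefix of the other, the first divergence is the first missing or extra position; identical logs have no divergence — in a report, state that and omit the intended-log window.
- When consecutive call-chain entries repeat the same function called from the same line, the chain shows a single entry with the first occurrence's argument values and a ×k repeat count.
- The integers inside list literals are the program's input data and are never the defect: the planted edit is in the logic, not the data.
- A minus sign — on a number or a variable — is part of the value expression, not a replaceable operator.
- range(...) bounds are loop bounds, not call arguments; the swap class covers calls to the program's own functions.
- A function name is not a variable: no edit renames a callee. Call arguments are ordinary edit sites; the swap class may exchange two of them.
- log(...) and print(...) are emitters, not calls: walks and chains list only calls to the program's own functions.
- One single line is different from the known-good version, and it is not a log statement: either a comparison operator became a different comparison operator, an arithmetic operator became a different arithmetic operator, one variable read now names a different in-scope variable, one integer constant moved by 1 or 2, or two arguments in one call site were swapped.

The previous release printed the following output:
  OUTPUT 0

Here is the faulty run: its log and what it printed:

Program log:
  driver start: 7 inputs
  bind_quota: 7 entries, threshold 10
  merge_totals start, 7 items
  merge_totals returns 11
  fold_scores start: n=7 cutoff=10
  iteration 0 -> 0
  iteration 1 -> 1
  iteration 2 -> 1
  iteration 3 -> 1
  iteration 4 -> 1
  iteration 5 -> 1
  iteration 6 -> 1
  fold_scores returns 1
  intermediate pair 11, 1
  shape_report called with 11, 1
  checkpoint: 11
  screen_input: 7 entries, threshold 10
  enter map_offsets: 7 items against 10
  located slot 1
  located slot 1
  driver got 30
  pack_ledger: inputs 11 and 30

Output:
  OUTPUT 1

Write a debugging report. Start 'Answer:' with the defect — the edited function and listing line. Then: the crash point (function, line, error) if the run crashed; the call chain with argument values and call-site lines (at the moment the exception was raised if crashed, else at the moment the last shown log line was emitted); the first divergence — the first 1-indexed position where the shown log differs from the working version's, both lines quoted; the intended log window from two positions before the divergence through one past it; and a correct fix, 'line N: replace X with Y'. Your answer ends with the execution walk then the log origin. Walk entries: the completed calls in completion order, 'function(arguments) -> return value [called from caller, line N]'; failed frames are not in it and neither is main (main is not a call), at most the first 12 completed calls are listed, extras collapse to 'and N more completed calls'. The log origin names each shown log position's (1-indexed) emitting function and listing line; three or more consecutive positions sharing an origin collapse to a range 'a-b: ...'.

Answer: the defect is in pack_ledger at line 50.
Core observation: Log streams are identical — the defect surfaces only in the printed output.
Call chain: main -> pack_ledger(11, 30) (called at line 61).
First divergence: none (the log streams are identical).
Execution walk:
  merge_totals([9, 10, 8, 11, 4, 6, 4]) -> 11  [called from bind_quota, line 28]
  fold_scores([9, 10, 8, 11, 4, 6, 4], 10) -> 1  [called from bind_quota, line 29]
  shape_report(11, 1) -> 11  [called from bind_quota, line 31]
  bind_quota([9, 10, 8, 11, 4, 6, 4], 10) -> 11  [called from main, line 57]
  map_offsets([9, 10, 8, 11, 4, 6, 4], 10) -> 1  [called from screen_input, line 42]
  screen_input([9, 10, 8, 11, 4, 6, 4], 10) -> 30  [called from main, line 59]
  pack_ledger(11, 30) -> 1  [called from main, line 61]
Log origin:
  1: emitted by main (line 56)
  2: emitted by bind_quota (line 27)
  3: emitted by merge_totals (line 2)
  4: emitted by merge_totals (line 7)
  5: emitted by fold_scores (line 11)
  6-12: emitted by fold_scores (line 16)
  13: emitted by fold_scores (line 17)
  14: emitted by bind_quota (line 30)
  15: emitted by shape_report (line 21)
  16: emitted by main (line 58)
  17: emitted by screen_input (line 41)
  18: emitted by map_offsets (line 34)
  19: emitted by map_offsets (line 37)
  20: emitted by screen_input (line 43)
  21: emitted by main (line 60)
  22: emitted by pack_ledger (line 48)
A correct fix: line 50: replace `top // top` with `rate // top`.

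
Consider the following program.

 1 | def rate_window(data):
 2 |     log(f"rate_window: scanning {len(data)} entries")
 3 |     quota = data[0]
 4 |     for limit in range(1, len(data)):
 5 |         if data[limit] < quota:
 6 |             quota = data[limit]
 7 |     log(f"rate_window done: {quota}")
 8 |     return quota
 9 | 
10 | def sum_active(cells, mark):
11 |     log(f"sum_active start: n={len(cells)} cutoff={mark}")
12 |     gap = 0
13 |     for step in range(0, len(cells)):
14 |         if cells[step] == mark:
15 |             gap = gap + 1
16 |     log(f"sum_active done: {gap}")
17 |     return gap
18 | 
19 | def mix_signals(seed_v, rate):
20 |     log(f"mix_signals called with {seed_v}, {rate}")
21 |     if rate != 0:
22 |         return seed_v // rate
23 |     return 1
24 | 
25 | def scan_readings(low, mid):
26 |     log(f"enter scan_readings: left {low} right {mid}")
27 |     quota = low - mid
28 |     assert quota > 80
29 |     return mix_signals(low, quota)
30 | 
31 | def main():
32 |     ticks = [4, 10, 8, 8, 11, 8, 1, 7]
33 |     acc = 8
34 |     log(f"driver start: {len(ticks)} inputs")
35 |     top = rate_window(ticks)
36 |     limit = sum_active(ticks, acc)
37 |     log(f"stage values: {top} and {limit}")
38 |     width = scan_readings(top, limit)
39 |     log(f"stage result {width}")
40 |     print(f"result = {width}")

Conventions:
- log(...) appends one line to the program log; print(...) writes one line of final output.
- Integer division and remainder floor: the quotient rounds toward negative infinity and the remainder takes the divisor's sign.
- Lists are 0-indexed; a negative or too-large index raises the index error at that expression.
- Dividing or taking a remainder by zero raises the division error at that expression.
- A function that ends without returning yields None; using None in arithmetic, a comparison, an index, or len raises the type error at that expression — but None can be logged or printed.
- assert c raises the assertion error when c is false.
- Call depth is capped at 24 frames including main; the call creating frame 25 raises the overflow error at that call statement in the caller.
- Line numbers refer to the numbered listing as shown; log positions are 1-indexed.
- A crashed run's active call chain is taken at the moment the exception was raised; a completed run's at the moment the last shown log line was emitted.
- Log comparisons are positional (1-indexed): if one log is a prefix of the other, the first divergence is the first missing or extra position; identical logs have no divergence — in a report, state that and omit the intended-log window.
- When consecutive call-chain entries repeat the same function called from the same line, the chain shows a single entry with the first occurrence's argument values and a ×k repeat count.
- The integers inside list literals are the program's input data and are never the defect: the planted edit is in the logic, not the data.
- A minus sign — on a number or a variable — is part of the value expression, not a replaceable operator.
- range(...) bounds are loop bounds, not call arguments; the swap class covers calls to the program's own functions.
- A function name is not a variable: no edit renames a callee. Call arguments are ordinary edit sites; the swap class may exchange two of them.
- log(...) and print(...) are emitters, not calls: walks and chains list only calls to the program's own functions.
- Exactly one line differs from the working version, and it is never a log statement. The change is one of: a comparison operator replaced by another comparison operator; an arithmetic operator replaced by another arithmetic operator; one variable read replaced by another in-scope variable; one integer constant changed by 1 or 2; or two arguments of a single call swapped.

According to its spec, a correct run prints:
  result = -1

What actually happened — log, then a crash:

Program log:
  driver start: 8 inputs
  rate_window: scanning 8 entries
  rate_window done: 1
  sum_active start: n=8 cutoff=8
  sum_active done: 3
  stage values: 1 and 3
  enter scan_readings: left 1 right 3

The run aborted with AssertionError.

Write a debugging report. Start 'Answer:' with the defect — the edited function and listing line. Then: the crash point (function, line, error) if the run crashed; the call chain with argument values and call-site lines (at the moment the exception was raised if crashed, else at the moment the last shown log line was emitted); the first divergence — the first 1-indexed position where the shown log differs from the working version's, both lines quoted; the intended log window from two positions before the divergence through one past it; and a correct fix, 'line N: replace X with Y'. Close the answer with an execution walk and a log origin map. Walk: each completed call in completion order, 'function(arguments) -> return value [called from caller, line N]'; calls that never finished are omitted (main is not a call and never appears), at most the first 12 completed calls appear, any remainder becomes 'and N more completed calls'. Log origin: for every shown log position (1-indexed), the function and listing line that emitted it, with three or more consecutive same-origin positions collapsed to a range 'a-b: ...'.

Answer: the defect is in scan_readings at line 28.
Core observation: After 7 matching log lines the faulty run goes silent, while the working version continues with 'mix_signals called with 1, -2'.
Crash: scan_readings, line 28, AssertionError.
Call chain: main -> scan_readings(1, 3) (called at line 38).
First divergence: position 8 — after 7 matching lines the faulty run goes silent; intended next line 'mix_signals called with 1, -2'.
Intended log window:
  6: stage values: 1 and 3
  7: enter scan_readings: left 1 right 3
  8: mix_signals called with 1, -2
  9: stage result -1
Execution walk:
  rate_window([4, 10, 8, 8, 11, 8, 1, 7]) -> 1  [called from main, line 35]
  sum_active([4, 10, 8, 8, 11, 8, 1, 7], 8) -> 3  [called from main, line 36]
Log origins:
  1: logged in main at line 34
  2: logged in rate_window at line 2
  3: logged in rate_window at line 7
  4: logged in sum_active at line 11
  5: logged in sum_active at line 16
  6: logged in main at line 37
  7: logged in scan_readings at line 26
A correct fix: line 28: replace `>` with `<=`.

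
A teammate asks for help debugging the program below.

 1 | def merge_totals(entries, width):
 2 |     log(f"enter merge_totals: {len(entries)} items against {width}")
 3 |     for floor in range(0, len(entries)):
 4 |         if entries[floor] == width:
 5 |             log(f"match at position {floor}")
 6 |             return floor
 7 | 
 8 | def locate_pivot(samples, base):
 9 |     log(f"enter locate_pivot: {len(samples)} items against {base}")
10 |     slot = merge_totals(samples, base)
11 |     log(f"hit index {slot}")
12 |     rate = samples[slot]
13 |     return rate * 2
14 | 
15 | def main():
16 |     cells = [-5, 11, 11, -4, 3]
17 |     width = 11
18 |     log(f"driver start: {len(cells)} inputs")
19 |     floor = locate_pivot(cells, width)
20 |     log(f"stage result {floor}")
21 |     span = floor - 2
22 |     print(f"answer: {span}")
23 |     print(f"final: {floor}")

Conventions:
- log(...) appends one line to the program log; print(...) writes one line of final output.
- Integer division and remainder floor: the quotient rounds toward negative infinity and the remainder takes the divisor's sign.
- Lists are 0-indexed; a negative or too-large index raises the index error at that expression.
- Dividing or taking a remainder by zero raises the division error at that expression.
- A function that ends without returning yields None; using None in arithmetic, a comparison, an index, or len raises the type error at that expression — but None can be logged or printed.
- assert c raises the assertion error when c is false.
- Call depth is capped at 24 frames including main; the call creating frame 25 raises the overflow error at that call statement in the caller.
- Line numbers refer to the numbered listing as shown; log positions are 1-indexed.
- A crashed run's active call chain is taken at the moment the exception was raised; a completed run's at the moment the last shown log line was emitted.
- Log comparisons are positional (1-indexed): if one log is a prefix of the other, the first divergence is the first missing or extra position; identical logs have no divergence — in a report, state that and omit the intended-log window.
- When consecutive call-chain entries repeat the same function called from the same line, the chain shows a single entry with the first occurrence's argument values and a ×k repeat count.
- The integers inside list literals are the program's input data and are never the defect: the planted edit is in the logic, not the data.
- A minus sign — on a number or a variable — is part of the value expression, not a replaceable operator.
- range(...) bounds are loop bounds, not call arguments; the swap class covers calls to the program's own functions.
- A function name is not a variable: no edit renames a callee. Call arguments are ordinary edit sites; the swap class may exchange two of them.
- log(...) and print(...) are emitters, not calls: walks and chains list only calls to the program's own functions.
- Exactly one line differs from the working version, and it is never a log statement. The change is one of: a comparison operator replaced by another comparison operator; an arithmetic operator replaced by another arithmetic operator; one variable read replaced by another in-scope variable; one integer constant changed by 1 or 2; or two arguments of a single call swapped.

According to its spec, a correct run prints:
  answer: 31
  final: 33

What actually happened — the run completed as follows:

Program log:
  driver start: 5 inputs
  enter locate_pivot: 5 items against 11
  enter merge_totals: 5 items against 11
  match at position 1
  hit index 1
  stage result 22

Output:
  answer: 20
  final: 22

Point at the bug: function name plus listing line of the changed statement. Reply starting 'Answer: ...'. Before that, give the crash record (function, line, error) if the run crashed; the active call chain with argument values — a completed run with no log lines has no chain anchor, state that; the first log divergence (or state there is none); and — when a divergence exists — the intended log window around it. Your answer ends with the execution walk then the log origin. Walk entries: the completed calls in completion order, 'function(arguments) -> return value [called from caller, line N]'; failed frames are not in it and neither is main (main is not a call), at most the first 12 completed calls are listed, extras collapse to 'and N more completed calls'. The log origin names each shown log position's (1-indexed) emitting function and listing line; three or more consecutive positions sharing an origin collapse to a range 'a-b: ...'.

Answer: the defect is in locate_pivot at line 13.
The tell: Position 6 is the first bad log line: 'stage result 22' should read 'stage result 33'.
Call chain: main.
First divergence: at position 6 the run shows 'stage result 22' where the working version logs 'stage result 33'.
Intended log window:
  4: match at position 1
  5: hit index 1
  6: stage result 33
Execution walk:
  merge_totals([-5, 11, 11, -4, 3], 11) -> 1  [called from locate_pivot, line 10]
  locate_pivot([-5, 11, 11, -4, 3], 11) -> 22  [called from main, line 19]
Log origins:
  1: logged in main at line 18
  2: logged in locate_pivot at line 9
  3: logged in merge_totals at line 2
  4: logged in merge_totals at line 5
  5: logged in locate_pivot at line 11
  6: logged in main at line 20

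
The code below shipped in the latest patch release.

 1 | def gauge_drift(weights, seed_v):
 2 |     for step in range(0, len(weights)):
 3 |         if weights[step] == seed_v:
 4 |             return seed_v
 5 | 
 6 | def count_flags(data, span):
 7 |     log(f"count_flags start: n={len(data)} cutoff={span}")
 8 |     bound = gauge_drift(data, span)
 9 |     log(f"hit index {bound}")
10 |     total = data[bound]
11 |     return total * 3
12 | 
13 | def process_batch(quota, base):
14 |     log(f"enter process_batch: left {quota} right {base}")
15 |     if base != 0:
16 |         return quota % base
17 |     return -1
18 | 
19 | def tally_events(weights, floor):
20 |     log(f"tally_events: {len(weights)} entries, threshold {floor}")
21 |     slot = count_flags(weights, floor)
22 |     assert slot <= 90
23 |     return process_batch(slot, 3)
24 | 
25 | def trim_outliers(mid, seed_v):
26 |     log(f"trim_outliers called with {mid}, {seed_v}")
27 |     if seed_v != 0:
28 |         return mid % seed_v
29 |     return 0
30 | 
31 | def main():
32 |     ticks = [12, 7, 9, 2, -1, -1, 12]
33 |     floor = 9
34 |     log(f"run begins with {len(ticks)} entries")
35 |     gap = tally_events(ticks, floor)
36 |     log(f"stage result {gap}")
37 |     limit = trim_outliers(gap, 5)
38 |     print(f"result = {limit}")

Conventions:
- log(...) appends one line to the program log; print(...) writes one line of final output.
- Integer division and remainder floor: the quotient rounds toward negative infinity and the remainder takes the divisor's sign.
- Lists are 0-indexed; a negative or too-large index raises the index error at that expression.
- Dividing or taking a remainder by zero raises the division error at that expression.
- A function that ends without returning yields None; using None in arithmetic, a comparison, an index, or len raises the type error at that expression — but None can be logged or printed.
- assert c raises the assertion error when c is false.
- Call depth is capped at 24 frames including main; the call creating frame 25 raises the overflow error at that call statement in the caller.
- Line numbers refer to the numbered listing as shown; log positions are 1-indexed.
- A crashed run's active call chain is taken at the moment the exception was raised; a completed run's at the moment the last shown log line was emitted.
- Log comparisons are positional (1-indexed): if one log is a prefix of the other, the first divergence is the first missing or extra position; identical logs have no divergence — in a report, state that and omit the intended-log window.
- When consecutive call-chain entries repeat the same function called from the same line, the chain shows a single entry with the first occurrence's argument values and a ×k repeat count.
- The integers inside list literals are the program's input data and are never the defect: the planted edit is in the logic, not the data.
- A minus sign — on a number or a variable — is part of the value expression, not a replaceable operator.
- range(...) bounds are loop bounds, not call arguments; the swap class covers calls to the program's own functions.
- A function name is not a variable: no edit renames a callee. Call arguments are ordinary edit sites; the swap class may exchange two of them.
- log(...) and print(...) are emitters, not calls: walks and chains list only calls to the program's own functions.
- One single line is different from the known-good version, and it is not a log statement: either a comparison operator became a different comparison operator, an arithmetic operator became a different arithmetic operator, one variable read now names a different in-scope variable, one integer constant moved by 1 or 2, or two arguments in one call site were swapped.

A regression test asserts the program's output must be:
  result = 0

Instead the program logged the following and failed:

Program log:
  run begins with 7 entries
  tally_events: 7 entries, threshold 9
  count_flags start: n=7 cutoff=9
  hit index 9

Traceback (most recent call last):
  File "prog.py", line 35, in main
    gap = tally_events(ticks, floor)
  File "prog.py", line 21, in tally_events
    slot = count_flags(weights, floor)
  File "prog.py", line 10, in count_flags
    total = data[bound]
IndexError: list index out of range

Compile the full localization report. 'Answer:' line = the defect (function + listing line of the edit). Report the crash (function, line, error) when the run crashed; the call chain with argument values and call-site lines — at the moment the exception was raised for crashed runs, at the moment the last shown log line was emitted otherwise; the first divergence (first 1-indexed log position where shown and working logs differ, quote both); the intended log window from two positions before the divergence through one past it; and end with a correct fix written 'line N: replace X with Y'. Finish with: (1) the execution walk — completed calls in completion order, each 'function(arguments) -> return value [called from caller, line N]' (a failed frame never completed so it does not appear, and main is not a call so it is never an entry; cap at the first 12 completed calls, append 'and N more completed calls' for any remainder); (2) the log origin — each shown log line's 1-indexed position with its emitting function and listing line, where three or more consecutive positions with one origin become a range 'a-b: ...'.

Answer: the defect is in gauge_drift at line 4.
Core observation: At log position 4 the runs split — shown 'hit index 9', but the working version logs 'hit index 2'.
Crash: count_flags, line 10, IndexError.
Call chain: main -> tally_events([12, 7, 9, 2, -1, -1, 12], 9) (called at line 35) -> count_flags([12, 7, 9, 2, -1, -1, 12], 9) (called at line 21).
First divergence: position 4; shown 'hit index 9' vs intended 'hit index 2'.
Intended log window:
  2: tally_events: 7 entries, threshold 9
  3: count_flags start: n=7 cutoff=9
  4: hit index 2
  5: enter process_batch: left 27 right 3
Execution walk:
  gauge_drift([12, 7, 9, 2, -1, -1, 12], 9) -> 9  [called from count_flags, line 8]
Log line origins:
  1: from main, line 34
  2: from tally_events, line 20
  3: from count_flags, line 7
  4: from count_flags, line 9
A correct fix: line 4: replace `seed_v` with `step`.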